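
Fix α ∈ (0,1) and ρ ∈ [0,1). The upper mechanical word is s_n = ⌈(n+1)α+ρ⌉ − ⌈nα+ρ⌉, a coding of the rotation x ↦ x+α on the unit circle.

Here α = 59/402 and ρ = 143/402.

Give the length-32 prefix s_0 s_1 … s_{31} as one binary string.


n=0: ⌈(1·59+143)/402⌉ − ⌈(0·59+143)/402⌉ = ⌈202/402⌉ − ⌈143/402⌉ = 1 − 1 = 0
n=1: ⌈(2·59+143)/402⌉ − ⌈(1·59+143)/402⌉ = ⌈261/402⌉ − ⌈202/402⌉ = 1 − 1 = 0
n=2: ⌈(3·59+143)/402⌉ − ⌈(2·59+143)/402⌉ = ⌈320/402⌉ − ⌈261/402⌉ = 1 − 1 = 0
n=3: ⌈(4·59+143)/402⌉ − ⌈(3·59+143)/402⌉ = ⌈379/402⌉ − ⌈320/402⌉ = 1 − 1 = 0
n=4: ⌈(5·59+143)/402⌉ − ⌈(4·59+143)/402⌉ = ⌈438/402⌉ − ⌈379/402⌉ = 2 − 1 = 1
n=5: ⌈(6·59+143)/402⌉ − ⌈(5·59+143)/402⌉ = ⌈497/402⌉ − ⌈438/402⌉ = 2 − 2 = 0
n=6: ⌈(7·59+143)/402⌉ − ⌈(6·59+143)/402⌉ = ⌈556/402⌉ − ⌈497/402⌉ = 2 − 2 = 0
n=7: ⌈(8·59+143)/402⌉ − ⌈(7·59+143)/402⌉ = ⌈615/402⌉ − ⌈556/402⌉ = 2 − 2 = 0
n=8: ⌈(9·59+143)/402⌉ − ⌈(8·59+143)/402⌉ = ⌈674/402⌉ − ⌈615/402⌉ = 2 − 2 = 0
n=9: ⌈(10·59+143)/402⌉ − ⌈(9·59+143)/402⌉ = ⌈733/402⌉ − ⌈674/402⌉ = 2 − 2 = 0
n=10: ⌈(11·59+143)/402⌉ − ⌈(10·59+143)/402⌉ = ⌈792/402⌉ − ⌈733/402⌉ = 2 − 2 = 0
n=11: ⌈(12·59+143)/402⌉ − ⌈(11·59+143)/402⌉ = ⌈851/402⌉ − ⌈792/402⌉ = 3 − 2 = 1
n=12: ⌈(13·59+143)/402⌉ − ⌈(12·59+143)/402⌉ = ⌈910/402⌉ − ⌈851/402⌉ = 3 − 3 = 0
n=13: ⌈(14·59+143)/402⌉ − ⌈(13·59+143)/402⌉ = ⌈969/402⌉ − ⌈910/402⌉ = 3 − 3 = 0
n=14: ⌈(15·59+143)/402⌉ − ⌈(14·59+143)/402⌉ = ⌈1028/402⌉ − ⌈969/402⌉ = 3 − 3 = 0
n=15: ⌈(16·59+143)/402⌉ − ⌈(15·59+143)/402⌉ = ⌈1087/402⌉ − ⌈1028/402⌉ = 3 − 3 = 0
n=16: ⌈(17·59+143)/402⌉ − ⌈(16·59+143)/402⌉ = ⌈1146/402⌉ − ⌈1087/402⌉ = 3 − 3 = 0
n=17: ⌈(18·59+143)/402⌉ − ⌈(17·59+143)/402⌉ = ⌈1205/402⌉ − ⌈1146/402⌉ = 3 − 3 = 0
n=18: ⌈(19·59+143)/402⌉ − ⌈(18·59+143)/402⌉ = ⌈1264/402⌉ − ⌈1205/402⌉ = 4 − 3 = 1
n=19: ⌈(20·59+143)/402⌉ − ⌈(19·59+143)/402⌉ = ⌈1323/402⌉ − ⌈1264/402⌉ = 4 − 4 = 0
n=20: ⌈(21·59+143)/402⌉ − ⌈(20·59+143)/402⌉ = ⌈1382/402⌉ − ⌈1323/402⌉ = 4 − 4 = 0
n=21: ⌈(22·59+143)/402⌉ − ⌈(21·59+143)/402⌉ = ⌈1441/402⌉ − ⌈1382/402⌉ = 4 − 4 = 0
n=22: ⌈(23·59+143)/402⌉ − ⌈(22·59+143)/402⌉ = ⌈1500/402⌉ − ⌈1441/402⌉ = 4 − 4 = 0
n=23: ⌈(24·59+143)/402⌉ − ⌈(23·59+143)/402⌉ = ⌈1559/402⌉ − ⌈1500/402⌉ = 4 − 4 = 0
n=24: ⌈(25·59+143)/402⌉ − ⌈(24·59+143)/402⌉ = ⌈1618/402⌉ − ⌈1559/402⌉ = 5 − 4 = 1
n=25: ⌈(26·59+143)/402⌉ − ⌈(25·59+143)/402⌉ = ⌈1677/402⌉ − ⌈1618/402⌉ = 5 − 5 = 0
n=26: ⌈(27·59+143)/402⌉ − ⌈(26·59+143)/402⌉ = ⌈1736/402⌉ − ⌈1677/402⌉ = 5 − 5 = 0
n=27: ⌈(28·59+143)/402⌉ − ⌈(27·59+143)/402⌉ = ⌈1795/402⌉ − ⌈1736/402⌉ = 5 − 5 = 0
n=28: ⌈(29·59+143)/402⌉ − ⌈(28·59+143)/402⌉ = ⌈1854/402⌉ − ⌈1795/402⌉ = 5 − 5 = 0
n=29: ⌈(30·59+143)/402⌉ − ⌈(29·59+143)/402⌉ = ⌈1913/402⌉ − ⌈1854/402⌉ = 5 − 5 = 0
n=30: ⌈(31·59+143)/402⌉ − ⌈(30·59+143)/402⌉ = ⌈1972/402⌉ − ⌈1913/402⌉ = 5 − 5 = 0
n=31: ⌈(32·59+143)/402⌉ − ⌈(31·59+143)/402⌉ = ⌈2031/402⌉ − ⌈1972/402⌉ = 6 − 5 = 1

00001000000100000010000010000001


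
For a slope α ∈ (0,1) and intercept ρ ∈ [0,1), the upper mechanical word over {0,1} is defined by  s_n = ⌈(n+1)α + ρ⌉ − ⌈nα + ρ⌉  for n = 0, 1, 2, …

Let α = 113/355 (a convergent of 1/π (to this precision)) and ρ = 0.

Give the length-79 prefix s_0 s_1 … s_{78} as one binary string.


n=0: ⌈(1·113)/355⌉ − ⌈(0·113)/355⌉ = ⌈113/355⌉ − ⌈0/355⌉ = 1 − 0 = 1
n=1: ⌈(2·113)/355⌉ − ⌈(1·113)/355⌉ = ⌈226/355⌉ − ⌈113/355⌉ = 1 − 1 = 0
n=2: ⌈(3·113)/355⌉ − ⌈(2·113)/355⌉ = ⌈339/355⌉ − ⌈226/355⌉ = 1 − 1 = 0
n=3: ⌈(4·113)/355⌉ − ⌈(3·113)/355⌉ = ⌈452/355⌉ − ⌈339/355⌉ = 2 − 1 = 1
n=4: ⌈(5·113)/355⌉ − ⌈(4·113)/355⌉ = ⌈565/355⌉ − ⌈452/355⌉ = 2 − 2 = 0
n=5: ⌈(6·113)/355⌉ − ⌈(5·113)/355⌉ = ⌈678/355⌉ − ⌈565/355⌉ = 2 − 2 = 0
n=6: ⌈(7·113)/355⌉ − ⌈(6·113)/355⌉ = ⌈791/355⌉ − ⌈678/355⌉ = 3 − 2 = 1
n=7: ⌈(8·113)/355⌉ − ⌈(7·113)/355⌉ = ⌈904/355⌉ − ⌈791/355⌉ = 3 − 3 = 0
n=8: ⌈(9·113)/355⌉ − ⌈(8·113)/355⌉ = ⌈1017/355⌉ − ⌈904/355⌉ = 3 − 3 = 0
n=9: ⌈(10·113)/355⌉ − ⌈(9·113)/355⌉ = ⌈1130/355⌉ − ⌈1017/355⌉ = 4 − 3 = 1
n=10: ⌈(11·113)/355⌉ − ⌈(10·113)/355⌉ = ⌈1243/355⌉ − ⌈1130/355⌉ = 4 − 4 = 0
n=11: ⌈(12·113)/355⌉ − ⌈(11·113)/355⌉ = ⌈1356/355⌉ − ⌈1243/355⌉ = 4 − 4 = 0
n=12: ⌈(13·113)/355⌉ − ⌈(12·113)/355⌉ = ⌈1469/355⌉ − ⌈1356/355⌉ = 5 − 4 = 1
n=13: ⌈(14·113)/355⌉ − ⌈(13·113)/355⌉ = ⌈1582/355⌉ − ⌈1469/355⌉ = 5 − 5 = 0
n=14: ⌈(15·113)/355⌉ − ⌈(14·113)/355⌉ = ⌈1695/355⌉ − ⌈1582/355⌉ = 5 − 5 = 0
n=15: ⌈(16·113)/355⌉ − ⌈(15·113)/355⌉ = ⌈1808/355⌉ − ⌈1695/355⌉ = 6 − 5 = 1
n=16: ⌈(17·113)/355⌉ − ⌈(16·113)/355⌉ = ⌈1921/355⌉ − ⌈1808/355⌉ = 6 − 6 = 0
n=17: ⌈(18·113)/355⌉ − ⌈(17·113)/355⌉ = ⌈2034/355⌉ − ⌈1921/355⌉ = 6 − 6 = 0
n=18: ⌈(19·113)/355⌉ − ⌈(18·113)/355⌉ = ⌈2147/355⌉ − ⌈2034/355⌉ = 7 − 6 = 1
n=19: ⌈(20·113)/355⌉ − ⌈(19·113)/355⌉ = ⌈2260/355⌉ − ⌈2147/355⌉ = 7 − 7 = 0
n=20: ⌈(21·113)/355⌉ − ⌈(20·113)/355⌉ = ⌈2373/355⌉ − ⌈2260/355⌉ = 7 − 7 = 0
n=21: ⌈(22·113)/355⌉ − ⌈(21·113)/355⌉ = ⌈2486/355⌉ − ⌈2373/355⌉ = 8 − 7 = 1
n=22: ⌈(23·113)/355⌉ − ⌈(22·113)/355⌉ = ⌈2599/355⌉ − ⌈2486/355⌉ = 8 − 8 = 0
n=23: ⌈(24·113)/355⌉ − ⌈(23·113)/355⌉ = ⌈2712/355⌉ − ⌈2599/355⌉ = 8 − 8 = 0
n=24: ⌈(25·113)/355⌉ − ⌈(24·113)/355⌉ = ⌈2825/355⌉ − ⌈2712/355⌉ = 8 − 8 = 0
n=25: ⌈(26·113)/355⌉ − ⌈(25·113)/355⌉ = ⌈2938/355⌉ − ⌈2825/355⌉ = 9 − 8 = 1
n=26: ⌈(27·113)/355⌉ − ⌈(26·113)/355⌉ = ⌈3051/355⌉ − ⌈2938/355⌉ = 9 − 9 = 0
n=27: ⌈(28·113)/355⌉ − ⌈(27·113)/355⌉ = ⌈3164/355⌉ − ⌈3051/355⌉ = 9 − 9 = 0
n=28: ⌈(29·113)/355⌉ − ⌈(28·113)/355⌉ = ⌈3277/355⌉ − ⌈3164/355⌉ = 10 − 9 = 1
n=29: ⌈(30·113)/355⌉ − ⌈(29·113)/355⌉ = ⌈3390/355⌉ − ⌈3277/355⌉ = 10 − 10 = 0
n=30: ⌈(31·113)/355⌉ − ⌈(30·113)/355⌉ = ⌈3503/355⌉ − ⌈3390/355⌉ = 10 − 10 = 0
n=31: ⌈(32·113)/355⌉ − ⌈(31·113)/355⌉ = ⌈3616/355⌉ − ⌈3503/355⌉ = 11 − 10 = 1
n=32: ⌈(33·113)/355⌉ − ⌈(32·113)/355⌉ = ⌈3729/355⌉ − ⌈3616/355⌉ = 11 − 11 = 0
n=33: ⌈(34·113)/355⌉ − ⌈(33·113)/355⌉ = ⌈3842/355⌉ − ⌈3729/355⌉ = 11 − 11 = 0
n=34: ⌈(35·113)/355⌉ − ⌈(34·113)/355⌉ = ⌈3955/355⌉ − ⌈3842/355⌉ = 12 − 11 = 1
n=35: ⌈(36·113)/355⌉ − ⌈(35·113)/355⌉ = ⌈4068/355⌉ − ⌈3955/355⌉ = 12 − 12 = 0
n=36: ⌈(37·113)/355⌉ − ⌈(36·113)/355⌉ = ⌈4181/355⌉ − ⌈4068/355⌉ = 12 − 12 = 0
n=37: ⌈(38·113)/355⌉ − ⌈(37·113)/355⌉ = ⌈4294/355⌉ − ⌈4181/355⌉ = 13 − 12 = 1
n=38: ⌈(39·113)/355⌉ − ⌈(38·113)/355⌉ = ⌈4407/355⌉ − ⌈4294/355⌉ = 13 − 13 = 0
n=39: ⌈(40·113)/355⌉ − ⌈(39·113)/355⌉ = ⌈4520/355⌉ − ⌈4407/355⌉ = 13 − 13 = 0
n=40: ⌈(41·113)/355⌉ − ⌈(40·113)/355⌉ = ⌈4633/355⌉ − ⌈4520/355⌉ = 14 − 13 = 1
n=41: ⌈(42·113)/355⌉ − ⌈(41·113)/355⌉ = ⌈4746/355⌉ − ⌈4633/355⌉ = 14 − 14 = 0
n=42: ⌈(43·113)/355⌉ − ⌈(42·113)/355⌉ = ⌈4859/355⌉ − ⌈4746/355⌉ = 14 − 14 = 0
n=43: ⌈(44·113)/355⌉ − ⌈(43·113)/355⌉ = ⌈4972/355⌉ − ⌈4859/355⌉ = 15 − 14 = 1
n=44: ⌈(45·113)/355⌉ − ⌈(44·113)/355⌉ = ⌈5085/355⌉ − ⌈4972/355⌉ = 15 − 15 = 0
n=45: ⌈(46·113)/355⌉ − ⌈(45·113)/355⌉ = ⌈5198/355⌉ − ⌈5085/355⌉ = 15 − 15 = 0
n=46: ⌈(47·113)/355⌉ − ⌈(46·113)/355⌉ = ⌈5311/355⌉ − ⌈5198/355⌉ = 15 − 15 = 0
n=47: ⌈(48·113)/355⌉ − ⌈(47·113)/355⌉ = ⌈5424/355⌉ − ⌈5311/355⌉ = 16 − 15 = 1
n=48: ⌈(49·113)/355⌉ − ⌈(48·113)/355⌉ = ⌈5537/355⌉ − ⌈5424/355⌉ = 16 − 16 = 0
n=49: ⌈(50·113)/355⌉ − ⌈(49·113)/355⌉ = ⌈5650/355⌉ − ⌈5537/355⌉ = 16 − 16 = 0
n=50: ⌈(51·113)/355⌉ − ⌈(50·113)/355⌉ = ⌈5763/355⌉ − ⌈5650/355⌉ = 17 − 16 = 1
n=51: ⌈(52·113)/355⌉ − ⌈(51·113)/355⌉ = ⌈5876/355⌉ − ⌈5763/355⌉ = 17 − 17 = 0
n=52: ⌈(53·113)/355⌉ − ⌈(52·113)/355⌉ = ⌈5989/355⌉ − ⌈5876/355⌉ = 17 − 17 = 0
n=53: ⌈(54·113)/355⌉ − ⌈(53·113)/355⌉ = ⌈6102/355⌉ − ⌈5989/355⌉ = 18 − 17 = 1
n=54: ⌈(55·113)/355⌉ − ⌈(54·113)/355⌉ = ⌈6215/355⌉ − ⌈6102/355⌉ = 18 − 18 = 0
n=55: ⌈(56·113)/355⌉ − ⌈(55·113)/355⌉ = ⌈6328/355⌉ − ⌈6215/355⌉ = 18 − 18 = 0
n=56: ⌈(57·113)/355⌉ − ⌈(56·113)/355⌉ = ⌈6441/355⌉ − ⌈6328/355⌉ = 19 − 18 = 1
n=57: ⌈(58·113)/355⌉ − ⌈(57·113)/355⌉ = ⌈6554/355⌉ − ⌈6441/355⌉ = 19 − 19 = 0
n=58: ⌈(59·113)/355⌉ − ⌈(58·113)/355⌉ = ⌈6667/355⌉ − ⌈6554/355⌉ = 19 − 19 = 0
n=59: ⌈(60·113)/355⌉ − ⌈(59·113)/355⌉ = ⌈6780/355⌉ − ⌈6667/355⌉ = 20 − 19 = 1
n=60: ⌈(61·113)/355⌉ − ⌈(60·113)/355⌉ = ⌈6893/355⌉ − ⌈6780/355⌉ = 20 − 20 = 0
n=61: ⌈(62·113)/355⌉ − ⌈(61·113)/355⌉ = ⌈7006/355⌉ − ⌈6893/355⌉ = 20 − 20 = 0
n=62: ⌈(63·113)/355⌉ − ⌈(62·113)/355⌉ = ⌈7119/355⌉ − ⌈7006/355⌉ = 21 − 20 = 1
n=63: ⌈(64·113)/355⌉ − ⌈(63·113)/355⌉ = ⌈7232/355⌉ − ⌈7119/355⌉ = 21 − 21 = 0
n=64: ⌈(65·113)/355⌉ − ⌈(64·113)/355⌉ = ⌈7345/355⌉ − ⌈7232/355⌉ = 21 − 21 = 0
n=65: ⌈(66·113)/355⌉ − ⌈(65·113)/355⌉ = ⌈7458/355⌉ − ⌈7345/355⌉ = 22 − 21 = 1
n=66: ⌈(67·113)/355⌉ − ⌈(66·113)/355⌉ = ⌈7571/355⌉ − ⌈7458/355⌉ = 22 − 22 = 0
n=67: ⌈(68·113)/355⌉ − ⌈(67·113)/355⌉ = ⌈7684/355⌉ − ⌈7571/355⌉ = 22 − 22 = 0
n=68: ⌈(69·113)/355⌉ − ⌈(68·113)/355⌉ = ⌈7797/355⌉ − ⌈7684/355⌉ = 22 − 22 = 0
n=69: ⌈(70·113)/355⌉ − ⌈(69·113)/355⌉ = ⌈7910/355⌉ − ⌈7797/355⌉ = 23 − 22 = 1
n=70: ⌈(71·113)/355⌉ − ⌈(70·113)/355⌉ = ⌈8023/355⌉ − ⌈7910/355⌉ = 23 − 23 = 0
n=71: ⌈(72·113)/355⌉ − ⌈(71·113)/355⌉ = ⌈8136/355⌉ − ⌈8023/355⌉ = 23 − 23 = 0
n=72: ⌈(73·113)/355⌉ − ⌈(72·113)/355⌉ = ⌈8249/355⌉ − ⌈8136/355⌉ = 24 − 23 = 1
n=73: ⌈(74·113)/355⌉ − ⌈(73·113)/355⌉ = ⌈8362/355⌉ − ⌈8249/355⌉ = 24 − 24 = 0
n=74: ⌈(75·113)/355⌉ − ⌈(74·113)/355⌉ = ⌈8475/355⌉ − ⌈8362/355⌉ = 24 − 24 = 0
n=75: ⌈(76·113)/355⌉ − ⌈(75·113)/355⌉ = ⌈8588/355⌉ − ⌈8475/355⌉ = 25 − 24 = 1
n=76: ⌈(77·113)/355⌉ − ⌈(76·113)/355⌉ = ⌈8701/355⌉ − ⌈8588/355⌉ = 25 − 25 = 0
n=77: ⌈(78·113)/355⌉ − ⌈(77·113)/355⌉ = ⌈8814/355⌉ − ⌈8701/355⌉ = 25 − 25 = 0
n=78: ⌈(79·113)/355⌉ − ⌈(78·113)/355⌉ = ⌈8927/355⌉ − ⌈8814/355⌉ = 26 − 25 = 1

1001001001001001001001000100100100100100100100010010010010010010010001001001001


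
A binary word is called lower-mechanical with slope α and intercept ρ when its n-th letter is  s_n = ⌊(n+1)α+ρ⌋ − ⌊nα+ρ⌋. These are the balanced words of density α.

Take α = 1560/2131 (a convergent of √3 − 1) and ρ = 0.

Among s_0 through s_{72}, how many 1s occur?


53

#1s = Σ_{n=0}^{72} s_n = Σ_{n=0}^{72} (⌊(n+1)α+ρ⌋ − ⌊nα+ρ⌋)
the sum telescopes: every ⌊nα+ρ⌋ with 0 < n < 73 appears once with + and once with −, leaving ⌊73α+ρ⌋ − ⌊0·α+ρ⌋
73α + ρ = (73·1560) / 2131 = 113880/2131
ρ = 0/2131
⌊113880/2131⌋ = 53,  ⌊0/2131⌋ = 0
#1s = 53 − 0 = 53


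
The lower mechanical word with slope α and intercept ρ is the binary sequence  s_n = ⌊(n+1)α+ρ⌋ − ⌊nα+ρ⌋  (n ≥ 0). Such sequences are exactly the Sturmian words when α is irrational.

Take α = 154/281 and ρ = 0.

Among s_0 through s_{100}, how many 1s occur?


#1s = Σ_{n=0}^{100} s_n = Σ_{n=0}^{100} (⌊(n+1)α+ρ⌋ − ⌊nα+ρ⌋)
the sum telescopes: every ⌊nα+ρ⌋ with 0 < n < 101 appears once with + and once with −, leaving ⌊101α+ρ⌋ − ⌊0·α+ρ⌋
101α + ρ = (101·154) / 281 = 15554/281
ρ = 0/281
⌊15554/281⌋ = 55,  ⌊0/281⌋ = 0
#1s = 55 − 0 = 55

55


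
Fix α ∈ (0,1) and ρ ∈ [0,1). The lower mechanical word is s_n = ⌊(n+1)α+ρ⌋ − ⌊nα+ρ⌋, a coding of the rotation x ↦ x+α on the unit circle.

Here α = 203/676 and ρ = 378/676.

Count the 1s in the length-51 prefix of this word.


#1s = Σ_{n=0}^{50} s_n = Σ_{n=0}^{50} (⌊(n+1)α+ρ⌋ − ⌊nα+ρ⌋)
the sum telescopes: every ⌊nα+ρ⌋ with 0 < n < 51 appears once with + and once with −, leaving ⌊51α+ρ⌋ − ⌊0·α+ρ⌋
51α + ρ = (51·203 + 378) / 676 = 10731/676
ρ = 378/676
⌊10731/676⌋ = 15,  ⌊378/676⌋ = 0
#1s = 15 − 0 = 15

15


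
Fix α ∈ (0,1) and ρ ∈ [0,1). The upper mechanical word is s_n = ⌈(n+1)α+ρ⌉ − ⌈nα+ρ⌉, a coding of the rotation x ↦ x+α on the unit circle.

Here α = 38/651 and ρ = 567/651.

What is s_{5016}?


0

(n+1)α + ρ = (5017·38 + 567) / 651 = 191213/651
nα + ρ     = (5016·38 + 567) / 651 = 191175/651
⌈191213/651⌉ = 294,  ⌈191175/651⌉ = 294
s_{5016} = 294 − 294 = 0


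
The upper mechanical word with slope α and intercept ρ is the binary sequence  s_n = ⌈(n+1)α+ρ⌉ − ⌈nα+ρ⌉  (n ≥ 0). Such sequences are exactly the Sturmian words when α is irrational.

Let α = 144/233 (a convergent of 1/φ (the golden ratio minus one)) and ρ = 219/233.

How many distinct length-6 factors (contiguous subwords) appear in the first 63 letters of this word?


7

t_n = ⌈(n·144+219)/233⌉ for n = 0 … 63:
  n=0…9: ⌈219/233⌉=1 ⌈363/233⌉=2 ⌈507/233⌉=3 ⌈651/233⌉=3 ⌈795/233⌉=4 ⌈939/233⌉=5 ⌈1083/233⌉=5 ⌈1227/233⌉=6 ⌈1371/233⌉=6 ⌈1515/233⌉=7
  n=10…19: ⌈1659/233⌉=8 ⌈1803/233⌉=8 ⌈1947/233⌉=9 ⌈2091/233⌉=9 ⌈2235/233⌉=10 ⌈2379/233⌉=11 ⌈2523/233⌉=11 ⌈2667/233⌉=12 ⌈2811/233⌉=13 ⌈2955/233⌉=13
  n=20…29: ⌈3099/233⌉=14 ⌈3243/233⌉=14 ⌈3387/233⌉=15 ⌈3531/233⌉=16 ⌈3675/233⌉=16 ⌈3819/233⌉=17 ⌈3963/233⌉=18 ⌈4107/233⌉=18 ⌈4251/233⌉=19 ⌈4395/233⌉=19
  n=30…39: ⌈4539/233⌉=20 ⌈4683/233⌉=21 ⌈4827/233⌉=21 ⌈4971/233⌉=22 ⌈5115/233⌉=22 ⌈5259/233⌉=23 ⌈5403/233⌉=24 ⌈5547/233⌉=24 ⌈5691/233⌉=25 ⌈5835/233⌉=26
  n=40…49: ⌈5979/233⌉=26 ⌈6123/233⌉=27 ⌈6267/233⌉=27 ⌈6411/233⌉=28 ⌈6555/233⌉=29 ⌈6699/233⌉=29 ⌈6843/233⌉=30 ⌈6987/233⌉=30 ⌈7131/233⌉=31 ⌈7275/233⌉=32
  n=50…59: ⌈7419/233⌉=32 ⌈7563/233⌉=33 ⌈7707/233⌉=34 ⌈7851/233⌉=34 ⌈7995/233⌉=35 ⌈8139/233⌉=35 ⌈8283/233⌉=36 ⌈8427/233⌉=37 ⌈8571/233⌉=37 ⌈8715/233⌉=38
  n=60…63: ⌈8859/233⌉=39 ⌈9003/233⌉=39 ⌈9147/233⌉=40 ⌈9291/233⌉=40
s_n = t_(n+1) − t_n for n = 0 … 62 gives
prefix = 110110101101011011010110110101101011011010110101101101011011010
slide a length-6 window over [0..5] … [57..62] (58 windows); first occurrence of each distinct factor:
  [  0..  5] 110110
  [  1..  6] 101101
  [  2..  7] 011010
  [  3..  8] 110101
  [  4..  9] 101011
  [  5.. 10] 010110
  [ 12.. 17] 011011
  (the other 51 windows repeat one of these)
distinct factors: {010110, 011010, 011011, 101011, 101101, 110101, 110110}
count = 7  (Sturmian bound for length 6 is 7)


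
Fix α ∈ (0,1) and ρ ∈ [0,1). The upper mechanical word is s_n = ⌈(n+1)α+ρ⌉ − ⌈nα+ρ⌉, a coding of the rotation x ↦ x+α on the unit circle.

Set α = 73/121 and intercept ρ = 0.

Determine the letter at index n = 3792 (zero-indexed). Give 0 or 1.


(n+1)α + ρ = (3793·73) / 121 = 276889/121
nα + ρ     = (3792·73) / 121 = 276816/121
⌈276889/121⌉ = 2289,  ⌈276816/121⌉ = 2288
s_{3792} = 2289 − 2288 = 1

1


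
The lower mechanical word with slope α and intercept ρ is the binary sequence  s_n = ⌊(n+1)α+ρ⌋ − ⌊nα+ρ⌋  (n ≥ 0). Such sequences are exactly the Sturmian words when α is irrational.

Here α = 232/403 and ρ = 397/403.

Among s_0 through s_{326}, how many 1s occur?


189

#1s = Σ_{n=0}^{326} s_n = Σ_{n=0}^{326} (⌊(n+1)α+ρ⌋ − ⌊nα+ρ⌋)
the sum telescopes: every ⌊nα+ρ⌋ with 0 < n < 327 appears once with + and once with −, leaving ⌊327α+ρ⌋ − ⌊0·α+ρ⌋
327α + ρ = (327·232 + 397) / 403 = 76261/403
ρ = 397/403
⌊76261/403⌋ = 189,  ⌊397/403⌋ = 0
#1s = 189 − 0 = 189


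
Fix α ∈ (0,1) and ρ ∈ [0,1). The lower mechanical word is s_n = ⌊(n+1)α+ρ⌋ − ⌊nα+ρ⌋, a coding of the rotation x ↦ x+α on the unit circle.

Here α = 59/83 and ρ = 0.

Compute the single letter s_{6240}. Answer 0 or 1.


1

(n+1)α + ρ = (6241·59) / 83 = 368219/83
nα + ρ     = (6240·59) / 83 = 368160/83
⌊368219/83⌋ = 4436,  ⌊368160/83⌋ = 4435
s_{6240} = 4436 − 4435 = 1


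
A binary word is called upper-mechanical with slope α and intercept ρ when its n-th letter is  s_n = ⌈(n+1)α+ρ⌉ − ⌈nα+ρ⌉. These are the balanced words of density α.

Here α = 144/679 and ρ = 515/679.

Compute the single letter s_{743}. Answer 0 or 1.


(n+1)α + ρ = (744·144 + 515) / 679 = 107651/679
nα + ρ     = (743·144 + 515) / 679 = 107507/679
⌈107651/679⌉ = 159,  ⌈107507/679⌉ = 159
s_{743} = 159 − 159 = 0

0


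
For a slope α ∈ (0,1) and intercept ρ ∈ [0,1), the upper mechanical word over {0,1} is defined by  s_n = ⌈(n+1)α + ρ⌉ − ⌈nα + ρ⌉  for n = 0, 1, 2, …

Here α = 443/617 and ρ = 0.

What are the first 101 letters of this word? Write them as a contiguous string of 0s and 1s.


11101110110111011011101101110110111011101101110110111011011101101110110111011101101110110111011011101

n=0: ⌈(1·443)/617⌉ − ⌈(0·443)/617⌉ = ⌈443/617⌉ − ⌈0/617⌉ = 1 − 0 = 1
n=1: ⌈(2·443)/617⌉ − ⌈(1·443)/617⌉ = ⌈886/617⌉ − ⌈443/617⌉ = 2 − 1 = 1
n=2: ⌈(3·443)/617⌉ − ⌈(2·443)/617⌉ = ⌈1329/617⌉ − ⌈886/617⌉ = 3 − 2 = 1
n=3: ⌈(4·443)/617⌉ − ⌈(3·443)/617⌉ = ⌈1772/617⌉ − ⌈1329/617⌉ = 3 − 3 = 0
n=4: ⌈(5·443)/617⌉ − ⌈(4·443)/617⌉ = ⌈2215/617⌉ − ⌈1772/617⌉ = 4 − 3 = 1
n=5: ⌈(6·443)/617⌉ − ⌈(5·443)/617⌉ = ⌈2658/617⌉ − ⌈2215/617⌉ = 5 − 4 = 1
n=6: ⌈(7·443)/617⌉ − ⌈(6·443)/617⌉ = ⌈3101/617⌉ − ⌈2658/617⌉ = 6 − 5 = 1
n=7: ⌈(8·443)/617⌉ − ⌈(7·443)/617⌉ = ⌈3544/617⌉ − ⌈3101/617⌉ = 6 − 6 = 0
n=8: ⌈(9·443)/617⌉ − ⌈(8·443)/617⌉ = ⌈3987/617⌉ − ⌈3544/617⌉ = 7 − 6 = 1
n=9: ⌈(10·443)/617⌉ − ⌈(9·443)/617⌉ = ⌈4430/617⌉ − ⌈3987/617⌉ = 8 − 7 = 1
n=10: ⌈(11·443)/617⌉ − ⌈(10·443)/617⌉ = ⌈4873/617⌉ − ⌈4430/617⌉ = 8 − 8 = 0
n=11: ⌈(12·443)/617⌉ − ⌈(11·443)/617⌉ = ⌈5316/617⌉ − ⌈4873/617⌉ = 9 − 8 = 1
n=12: ⌈(13·443)/617⌉ − ⌈(12·443)/617⌉ = ⌈5759/617⌉ − ⌈5316/617⌉ = 10 − 9 = 1
n=13: ⌈(14·443)/617⌉ − ⌈(13·443)/617⌉ = ⌈6202/617⌉ − ⌈5759/617⌉ = 11 − 10 = 1
n=14: ⌈(15·443)/617⌉ − ⌈(14·443)/617⌉ = ⌈6645/617⌉ − ⌈6202/617⌉ = 11 − 11 = 0
n=15: ⌈(16·443)/617⌉ − ⌈(15·443)/617⌉ = ⌈7088/617⌉ − ⌈6645/617⌉ = 12 − 11 = 1
n=16: ⌈(17·443)/617⌉ − ⌈(16·443)/617⌉ = ⌈7531/617⌉ − ⌈7088/617⌉ = 13 − 12 = 1
n=17: ⌈(18·443)/617⌉ − ⌈(17·443)/617⌉ = ⌈7974/617⌉ − ⌈7531/617⌉ = 13 − 13 = 0
n=18: ⌈(19·443)/617⌉ − ⌈(18·443)/617⌉ = ⌈8417/617⌉ − ⌈7974/617⌉ = 14 − 13 = 1
n=19: ⌈(20·443)/617⌉ − ⌈(19·443)/617⌉ = ⌈8860/617⌉ − ⌈8417/617⌉ = 15 − 14 = 1
n=20: ⌈(21·443)/617⌉ − ⌈(20·443)/617⌉ = ⌈9303/617⌉ − ⌈8860/617⌉ = 16 − 15 = 1
n=21: ⌈(22·443)/617⌉ − ⌈(21·443)/617⌉ = ⌈9746/617⌉ − ⌈9303/617⌉ = 16 − 16 = 0
n=22: ⌈(23·443)/617⌉ − ⌈(22·443)/617⌉ = ⌈10189/617⌉ − ⌈9746/617⌉ = 17 − 16 = 1
n=23: ⌈(24·443)/617⌉ − ⌈(23·443)/617⌉ = ⌈10632/617⌉ − ⌈10189/617⌉ = 18 − 17 = 1
n=24: ⌈(25·443)/617⌉ − ⌈(24·443)/617⌉ = ⌈11075/617⌉ − ⌈10632/617⌉ = 18 − 18 = 0
n=25: ⌈(26·443)/617⌉ − ⌈(25·443)/617⌉ = ⌈11518/617⌉ − ⌈11075/617⌉ = 19 − 18 = 1
n=26: ⌈(27·443)/617⌉ − ⌈(26·443)/617⌉ = ⌈11961/617⌉ − ⌈11518/617⌉ = 20 − 19 = 1
n=27: ⌈(28·443)/617⌉ − ⌈(27·443)/617⌉ = ⌈12404/617⌉ − ⌈11961/617⌉ = 21 − 20 = 1
n=28: ⌈(29·443)/617⌉ − ⌈(28·443)/617⌉ = ⌈12847/617⌉ − ⌈12404/617⌉ = 21 − 21 = 0
n=29: ⌈(30·443)/617⌉ − ⌈(29·443)/617⌉ = ⌈13290/617⌉ − ⌈12847/617⌉ = 22 − 21 = 1
n=30: ⌈(31·443)/617⌉ − ⌈(30·443)/617⌉ = ⌈13733/617⌉ − ⌈13290/617⌉ = 23 − 22 = 1
n=31: ⌈(32·443)/617⌉ − ⌈(31·443)/617⌉ = ⌈14176/617⌉ − ⌈13733/617⌉ = 23 − 23 = 0
n=32: ⌈(33·443)/617⌉ − ⌈(32·443)/617⌉ = ⌈14619/617⌉ − ⌈14176/617⌉ = 24 − 23 = 1
n=33: ⌈(34·443)/617⌉ − ⌈(33·443)/617⌉ = ⌈15062/617⌉ − ⌈14619/617⌉ = 25 − 24 = 1
n=34: ⌈(35·443)/617⌉ − ⌈(34·443)/617⌉ = ⌈15505/617⌉ − ⌈15062/617⌉ = 26 − 25 = 1
n=35: ⌈(36·443)/617⌉ − ⌈(35·443)/617⌉ = ⌈15948/617⌉ − ⌈15505/617⌉ = 26 − 26 = 0
n=36: ⌈(37·443)/617⌉ − ⌈(36·443)/617⌉ = ⌈16391/617⌉ − ⌈15948/617⌉ = 27 − 26 = 1
n=37: ⌈(38·443)/617⌉ − ⌈(37·443)/617⌉ = ⌈16834/617⌉ − ⌈16391/617⌉ = 28 − 27 = 1
n=38: ⌈(39·443)/617⌉ − ⌈(38·443)/617⌉ = ⌈17277/617⌉ − ⌈16834/617⌉ = 29 − 28 = 1
n=39: ⌈(40·443)/617⌉ − ⌈(39·443)/617⌉ = ⌈17720/617⌉ − ⌈17277/617⌉ = 29 − 29 = 0
n=40: ⌈(41·443)/617⌉ − ⌈(40·443)/617⌉ = ⌈18163/617⌉ − ⌈17720/617⌉ = 30 − 29 = 1
n=41: ⌈(42·443)/617⌉ − ⌈(41·443)/617⌉ = ⌈18606/617⌉ − ⌈18163/617⌉ = 31 − 30 = 1
n=42: ⌈(43·443)/617⌉ − ⌈(42·443)/617⌉ = ⌈19049/617⌉ − ⌈18606/617⌉ = 31 − 31 = 0
n=43: ⌈(44·443)/617⌉ − ⌈(43·443)/617⌉ = ⌈19492/617⌉ − ⌈19049/617⌉ = 32 − 31 = 1
n=44: ⌈(45·443)/617⌉ − ⌈(44·443)/617⌉ = ⌈19935/617⌉ − ⌈19492/617⌉ = 33 − 32 = 1
n=45: ⌈(46·443)/617⌉ − ⌈(45·443)/617⌉ = ⌈20378/617⌉ − ⌈19935/617⌉ = 34 − 33 = 1
n=46: ⌈(47·443)/617⌉ − ⌈(46·443)/617⌉ = ⌈20821/617⌉ − ⌈20378/617⌉ = 34 − 34 = 0
n=47: ⌈(48·443)/617⌉ − ⌈(47·443)/617⌉ = ⌈21264/617⌉ − ⌈20821/617⌉ = 35 − 34 = 1
n=48: ⌈(49·443)/617⌉ − ⌈(48·443)/617⌉ = ⌈21707/617⌉ − ⌈21264/617⌉ = 36 − 35 = 1
n=49: ⌈(50·443)/617⌉ − ⌈(49·443)/617⌉ = ⌈22150/617⌉ − ⌈21707/617⌉ = 36 − 36 = 0
n=50: ⌈(51·443)/617⌉ − ⌈(50·443)/617⌉ = ⌈22593/617⌉ − ⌈22150/617⌉ = 37 − 36 = 1
n=51: ⌈(52·443)/617⌉ − ⌈(51·443)/617⌉ = ⌈23036/617⌉ − ⌈22593/617⌉ = 38 − 37 = 1
n=52: ⌈(53·443)/617⌉ − ⌈(52·443)/617⌉ = ⌈23479/617⌉ − ⌈23036/617⌉ = 39 − 38 = 1
n=53: ⌈(54·443)/617⌉ − ⌈(53·443)/617⌉ = ⌈23922/617⌉ − ⌈23479/617⌉ = 39 − 39 = 0
n=54: ⌈(55·443)/617⌉ − ⌈(54·443)/617⌉ = ⌈24365/617⌉ − ⌈23922/617⌉ = 40 − 39 = 1
n=55: ⌈(56·443)/617⌉ − ⌈(55·443)/617⌉ = ⌈24808/617⌉ − ⌈24365/617⌉ = 41 − 40 = 1
n=56: ⌈(57·443)/617⌉ − ⌈(56·443)/617⌉ = ⌈25251/617⌉ − ⌈24808/617⌉ = 41 − 41 = 0
n=57: ⌈(58·443)/617⌉ − ⌈(57·443)/617⌉ = ⌈25694/617⌉ − ⌈25251/617⌉ = 42 − 41 = 1
n=58: ⌈(59·443)/617⌉ − ⌈(58·443)/617⌉ = ⌈26137/617⌉ − ⌈25694/617⌉ = 43 − 42 = 1
n=59: ⌈(60·443)/617⌉ − ⌈(59·443)/617⌉ = ⌈26580/617⌉ − ⌈26137/617⌉ = 44 − 43 = 1
n=60: ⌈(61·443)/617⌉ − ⌈(60·443)/617⌉ = ⌈27023/617⌉ − ⌈26580/617⌉ = 44 − 44 = 0
n=61: ⌈(62·443)/617⌉ − ⌈(61·443)/617⌉ = ⌈27466/617⌉ − ⌈27023/617⌉ = 45 − 44 = 1
n=62: ⌈(63·443)/617⌉ − ⌈(62·443)/617⌉ = ⌈27909/617⌉ − ⌈27466/617⌉ = 46 − 45 = 1
n=63: ⌈(64·443)/617⌉ − ⌈(63·443)/617⌉ = ⌈28352/617⌉ − ⌈27909/617⌉ = 46 − 46 = 0
n=64: ⌈(65·443)/617⌉ − ⌈(64·443)/617⌉ = ⌈28795/617⌉ − ⌈28352/617⌉ = 47 − 46 = 1
n=65: ⌈(66·443)/617⌉ − ⌈(65·443)/617⌉ = ⌈29238/617⌉ − ⌈28795/617⌉ = 48 − 47 = 1
n=66: ⌈(67·443)/617⌉ − ⌈(66·443)/617⌉ = ⌈29681/617⌉ − ⌈29238/617⌉ = 49 − 48 = 1
n=67: ⌈(68·443)/617⌉ − ⌈(67·443)/617⌉ = ⌈30124/617⌉ − ⌈29681/617⌉ = 49 − 49 = 0
n=68: ⌈(69·443)/617⌉ − ⌈(68·443)/617⌉ = ⌈30567/617⌉ − ⌈30124/617⌉ = 50 − 49 = 1
n=69: ⌈(70·443)/617⌉ − ⌈(69·443)/617⌉ = ⌈31010/617⌉ − ⌈30567/617⌉ = 51 − 50 = 1
n=70: ⌈(71·443)/617⌉ − ⌈(70·443)/617⌉ = ⌈31453/617⌉ − ⌈31010/617⌉ = 51 − 51 = 0
n=71: ⌈(72·443)/617⌉ − ⌈(71·443)/617⌉ = ⌈31896/617⌉ − ⌈31453/617⌉ = 52 − 51 = 1
n=72: ⌈(73·443)/617⌉ − ⌈(72·443)/617⌉ = ⌈32339/617⌉ − ⌈31896/617⌉ = 53 − 52 = 1
n=73: ⌈(74·443)/617⌉ − ⌈(73·443)/617⌉ = ⌈32782/617⌉ − ⌈32339/617⌉ = 54 − 53 = 1
n=74: ⌈(75·443)/617⌉ − ⌈(74·443)/617⌉ = ⌈33225/617⌉ − ⌈32782/617⌉ = 54 − 54 = 0
n=75: ⌈(76·443)/617⌉ − ⌈(75·443)/617⌉ = ⌈33668/617⌉ − ⌈33225/617⌉ = 55 − 54 = 1
n=76: ⌈(77·443)/617⌉ − ⌈(76·443)/617⌉ = ⌈34111/617⌉ − ⌈33668/617⌉ = 56 − 55 = 1
n=77: ⌈(78·443)/617⌉ − ⌈(77·443)/617⌉ = ⌈34554/617⌉ − ⌈34111/617⌉ = 57 − 56 = 1
n=78: ⌈(79·443)/617⌉ − ⌈(78·443)/617⌉ = ⌈34997/617⌉ − ⌈34554/617⌉ = 57 − 57 = 0
n=79: ⌈(80·443)/617⌉ − ⌈(79·443)/617⌉ = ⌈35440/617⌉ − ⌈34997/617⌉ = 58 − 57 = 1
n=80: ⌈(81·443)/617⌉ − ⌈(80·443)/617⌉ = ⌈35883/617⌉ − ⌈35440/617⌉ = 59 − 58 = 1
n=81: ⌈(82·443)/617⌉ − ⌈(81·443)/617⌉ = ⌈36326/617⌉ − ⌈35883/617⌉ = 59 − 59 = 0
n=82: ⌈(83·443)/617⌉ − ⌈(82·443)/617⌉ = ⌈36769/617⌉ − ⌈36326/617⌉ = 60 − 59 = 1
n=83: ⌈(84·443)/617⌉ − ⌈(83·443)/617⌉ = ⌈37212/617⌉ − ⌈36769/617⌉ = 61 − 60 = 1
n=84: ⌈(85·443)/617⌉ − ⌈(84·443)/617⌉ = ⌈37655/617⌉ − ⌈37212/617⌉ = 62 − 61 = 1
n=85: ⌈(86·443)/617⌉ − ⌈(85·443)/617⌉ = ⌈38098/617⌉ − ⌈37655/617⌉ = 62 − 62 = 0
n=86: ⌈(87·443)/617⌉ − ⌈(86·443)/617⌉ = ⌈38541/617⌉ − ⌈38098/617⌉ = 63 − 62 = 1
n=87: ⌈(88·443)/617⌉ − ⌈(87·443)/617⌉ = ⌈38984/617⌉ − ⌈38541/617⌉ = 64 − 63 = 1
n=88: ⌈(89·443)/617⌉ − ⌈(88·443)/617⌉ = ⌈39427/617⌉ − ⌈38984/617⌉ = 64 − 64 = 0
n=89: ⌈(90·443)/617⌉ − ⌈(89·443)/617⌉ = ⌈39870/617⌉ − ⌈39427/617⌉ = 65 − 64 = 1
n=90: ⌈(91·443)/617⌉ − ⌈(90·443)/617⌉ = ⌈40313/617⌉ − ⌈39870/617⌉ = 66 − 65 = 1
n=91: ⌈(92·443)/617⌉ − ⌈(91·443)/617⌉ = ⌈40756/617⌉ − ⌈40313/617⌉ = 67 − 66 = 1
n=92: ⌈(93·443)/617⌉ − ⌈(92·443)/617⌉ = ⌈41199/617⌉ − ⌈40756/617⌉ = 67 − 67 = 0
n=93: ⌈(94·443)/617⌉ − ⌈(93·443)/617⌉ = ⌈41642/617⌉ − ⌈41199/617⌉ = 68 − 67 = 1
n=94: ⌈(95·443)/617⌉ − ⌈(94·443)/617⌉ = ⌈42085/617⌉ − ⌈41642/617⌉ = 69 − 68 = 1
n=95: ⌈(96·443)/617⌉ − ⌈(95·443)/617⌉ = ⌈42528/617⌉ − ⌈42085/617⌉ = 69 − 69 = 0
n=96: ⌈(97·443)/617⌉ − ⌈(96·443)/617⌉ = ⌈42971/617⌉ − ⌈42528/617⌉ = 70 − 69 = 1
n=97: ⌈(98·443)/617⌉ − ⌈(97·443)/617⌉ = ⌈43414/617⌉ − ⌈42971/617⌉ = 71 − 70 = 1
n=98: ⌈(99·443)/617⌉ − ⌈(98·443)/617⌉ = ⌈43857/617⌉ − ⌈43414/617⌉ = 72 − 71 = 1
n=99: ⌈(100·443)/617⌉ − ⌈(99·443)/617⌉ = ⌈44300/617⌉ − ⌈43857/617⌉ = 72 − 72 = 0
n=100: ⌈(101·443)/617⌉ − ⌈(100·443)/617⌉ = ⌈44743/617⌉ − ⌈44300/617⌉ = 73 − 72 = 1


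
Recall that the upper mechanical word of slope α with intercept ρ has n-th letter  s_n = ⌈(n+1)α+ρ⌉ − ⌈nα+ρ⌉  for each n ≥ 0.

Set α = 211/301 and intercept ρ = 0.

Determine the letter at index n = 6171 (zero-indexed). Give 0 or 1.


(n+1)α + ρ = (6172·211) / 301 = 1302292/301
nα + ρ     = (6171·211) / 301 = 1302081/301
⌈1302292/301⌉ = 4327,  ⌈1302081/301⌉ = 4326
s_{6171} = 4327 − 4326 = 1

1


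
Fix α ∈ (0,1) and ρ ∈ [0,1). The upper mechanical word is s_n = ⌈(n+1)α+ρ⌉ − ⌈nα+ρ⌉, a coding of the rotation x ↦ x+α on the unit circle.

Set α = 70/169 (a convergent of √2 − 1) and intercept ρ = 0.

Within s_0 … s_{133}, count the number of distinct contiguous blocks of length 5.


6

t_n = ⌈(n·70)/169⌉ for n = 0 … 134:
  n=0…9: ⌈0/169⌉=0 ⌈70/169⌉=1 ⌈140/169⌉=1 ⌈210/169⌉=2 ⌈280/169⌉=2 ⌈350/169⌉=3 ⌈420/169⌉=3 ⌈490/169⌉=3 ⌈560/169⌉=4 ⌈630/169⌉=4
  n=10…19: ⌈700/169⌉=5 ⌈770/169⌉=5 ⌈840/169⌉=5 ⌈910/169⌉=6 ⌈980/169⌉=6 ⌈1050/169⌉=7 ⌈1120/169⌉=7 ⌈1190/169⌉=8 ⌈1260/169⌉=8 ⌈1330/169⌉=8
  n=20…29: ⌈1400/169⌉=9 ⌈1470/169⌉=9 ⌈1540/169⌉=10 ⌈1610/169⌉=10 ⌈1680/169⌉=10 ⌈1750/169⌉=11 ⌈1820/169⌉=11 ⌈1890/169⌉=12 ⌈1960/169⌉=12 ⌈2030/169⌉=13
  n=30…39: ⌈2100/169⌉=13 ⌈2170/169⌉=13 ⌈2240/169⌉=14 ⌈2310/169⌉=14 ⌈2380/169⌉=15 ⌈2450/169⌉=15 ⌈2520/169⌉=15 ⌈2590/169⌉=16 ⌈2660/169⌉=16 ⌈2730/169⌉=17
  n=40…49: ⌈2800/169⌉=17 ⌈2870/169⌉=17 ⌈2940/169⌉=18 ⌈3010/169⌉=18 ⌈3080/169⌉=19 ⌈3150/169⌉=19 ⌈3220/169⌉=20 ⌈3290/169⌉=20 ⌈3360/169⌉=20 ⌈3430/169⌉=21
  n=50…59: ⌈3500/169⌉=21 ⌈3570/169⌉=22 ⌈3640/169⌉=22 ⌈3710/169⌉=22 ⌈3780/169⌉=23 ⌈3850/169⌉=23 ⌈3920/169⌉=24 ⌈3990/169⌉=24 ⌈4060/169⌉=25 ⌈4130/169⌉=25
  n=60…69: ⌈4200/169⌉=25 ⌈4270/169⌉=26 ⌈4340/169⌉=26 ⌈4410/169⌉=27 ⌈4480/169⌉=27 ⌈4550/169⌉=27 ⌈4620/169⌉=28 ⌈4690/169⌉=28 ⌈4760/169⌉=29 ⌈4830/169⌉=29
  n=70…79: ⌈4900/169⌉=29 ⌈4970/169⌉=30 ⌈5040/169⌉=30 ⌈5110/169⌉=31 ⌈5180/169⌉=31 ⌈5250/169⌉=32 ⌈5320/169⌉=32 ⌈5390/169⌉=32 ⌈5460/169⌉=33 ⌈5530/169⌉=33
  n=80…89: ⌈5600/169⌉=34 ⌈5670/169⌉=34 ⌈5740/169⌉=34 ⌈5810/169⌉=35 ⌈5880/169⌉=35 ⌈5950/169⌉=36 ⌈6020/169⌉=36 ⌈6090/169⌉=37 ⌈6160/169⌉=37 ⌈6230/169⌉=37
  n=90…99: ⌈6300/169⌉=38 ⌈6370/169⌉=38 ⌈6440/169⌉=39 ⌈6510/169⌉=39 ⌈6580/169⌉=39 ⌈6650/169⌉=40 ⌈6720/169⌉=40 ⌈6790/169⌉=41 ⌈6860/169⌉=41 ⌈6930/169⌉=42
  n=100…109: ⌈7000/169⌉=42 ⌈7070/169⌉=42 ⌈7140/169⌉=43 ⌈7210/169⌉=43 ⌈7280/169⌉=44 ⌈7350/169⌉=44 ⌈7420/169⌉=44 ⌈7490/169⌉=45 ⌈7560/169⌉=45 ⌈7630/169⌉=46
  n=110…119: ⌈7700/169⌉=46 ⌈7770/169⌉=46 ⌈7840/169⌉=47 ⌈7910/169⌉=47 ⌈7980/169⌉=48 ⌈8050/169⌉=48 ⌈8120/169⌉=49 ⌈8190/169⌉=49 ⌈8260/169⌉=49 ⌈8330/169⌉=50
  n=120…129: ⌈8400/169⌉=50 ⌈8470/169⌉=51 ⌈8540/169⌉=51 ⌈8610/169⌉=51 ⌈8680/169⌉=52 ⌈8750/169⌉=52 ⌈8820/169⌉=53 ⌈8890/169⌉=53 ⌈8960/169⌉=54 ⌈9030/169⌉=54
  n=130…134: ⌈9100/169⌉=54 ⌈9170/169⌉=55 ⌈9240/169⌉=55 ⌈9310/169⌉=56 ⌈9380/169⌉=56
s_n = t_(n+1) − t_n for n = 0 … 133 gives
prefix = 10101001010010101001010010101001010010100101010010100101010010100101001010100101001010100101001010100101001010010101001010010101001010
slide a length-5 window over [0..4] … [129..133] (130 windows); first occurrence of each distinct factor:
  [  0..  4] 10101
  [  1..  5] 01010
  [  2..  6] 10100
  [  3..  7] 01001
  [  4..  8] 10010
  [  5..  9] 00101
  (the other 124 windows repeat one of these)
distinct factors: {00101, 01001, 01010, 10010, 10100, 10101}
count = 6  (Sturmian bound for length 5 is 6)


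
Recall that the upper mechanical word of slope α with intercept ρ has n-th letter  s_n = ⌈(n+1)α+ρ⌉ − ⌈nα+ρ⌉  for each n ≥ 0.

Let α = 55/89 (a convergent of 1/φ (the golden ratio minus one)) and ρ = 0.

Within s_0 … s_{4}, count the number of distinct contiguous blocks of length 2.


3

t_n = ⌈(n·55)/89⌉ for n = 0 … 5:
  n=0…5: ⌈0/89⌉=0 ⌈55/89⌉=1 ⌈110/89⌉=2 ⌈165/89⌉=2 ⌈220/89⌉=3 ⌈275/89⌉=4
s_n = t_(n+1) − t_n for n = 0 … 4 gives
prefix = 11011
slide a length-2 window over [0..1] … [3..4] (4 windows); first occurrence of each distinct factor:
  [  0..  1] 11
  [  1..  2] 10
  [  2..  3] 01
  (the other 1 window repeats one of these)
distinct factors: {01, 10, 11}
count = 3  (Sturmian bound for length 2 is 3)


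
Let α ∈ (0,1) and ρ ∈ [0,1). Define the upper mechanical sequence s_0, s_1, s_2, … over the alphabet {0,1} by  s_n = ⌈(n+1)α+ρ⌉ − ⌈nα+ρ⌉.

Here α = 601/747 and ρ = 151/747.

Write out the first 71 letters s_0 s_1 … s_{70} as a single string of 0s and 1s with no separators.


n=0: ⌈(1·601+151)/747⌉ − ⌈(0·601+151)/747⌉ = ⌈752/747⌉ − ⌈151/747⌉ = 2 − 1 = 1
n=1: ⌈(2·601+151)/747⌉ − ⌈(1·601+151)/747⌉ = ⌈1353/747⌉ − ⌈752/747⌉ = 2 − 2 = 0
n=2: ⌈(3·601+151)/747⌉ − ⌈(2·601+151)/747⌉ = ⌈1954/747⌉ − ⌈1353/747⌉ = 3 − 2 = 1
n=3: ⌈(4·601+151)/747⌉ − ⌈(3·601+151)/747⌉ = ⌈2555/747⌉ − ⌈1954/747⌉ = 4 − 3 = 1
n=4: ⌈(5·601+151)/747⌉ − ⌈(4·601+151)/747⌉ = ⌈3156/747⌉ − ⌈2555/747⌉ = 5 − 4 = 1
n=5: ⌈(6·601+151)/747⌉ − ⌈(5·601+151)/747⌉ = ⌈3757/747⌉ − ⌈3156/747⌉ = 6 − 5 = 1
n=6: ⌈(7·601+151)/747⌉ − ⌈(6·601+151)/747⌉ = ⌈4358/747⌉ − ⌈3757/747⌉ = 6 − 6 = 0
n=7: ⌈(8·601+151)/747⌉ − ⌈(7·601+151)/747⌉ = ⌈4959/747⌉ − ⌈4358/747⌉ = 7 − 6 = 1
n=8: ⌈(9·601+151)/747⌉ − ⌈(8·601+151)/747⌉ = ⌈5560/747⌉ − ⌈4959/747⌉ = 8 − 7 = 1
n=9: ⌈(10·601+151)/747⌉ − ⌈(9·601+151)/747⌉ = ⌈6161/747⌉ − ⌈5560/747⌉ = 9 − 8 = 1
n=10: ⌈(11·601+151)/747⌉ − ⌈(10·601+151)/747⌉ = ⌈6762/747⌉ − ⌈6161/747⌉ = 10 − 9 = 1
n=11: ⌈(12·601+151)/747⌉ − ⌈(11·601+151)/747⌉ = ⌈7363/747⌉ − ⌈6762/747⌉ = 10 − 10 = 0
n=12: ⌈(13·601+151)/747⌉ − ⌈(12·601+151)/747⌉ = ⌈7964/747⌉ − ⌈7363/747⌉ = 11 − 10 = 1
n=13: ⌈(14·601+151)/747⌉ − ⌈(13·601+151)/747⌉ = ⌈8565/747⌉ − ⌈7964/747⌉ = 12 − 11 = 1
n=14: ⌈(15·601+151)/747⌉ − ⌈(14·601+151)/747⌉ = ⌈9166/747⌉ − ⌈8565/747⌉ = 13 − 12 = 1
n=15: ⌈(16·601+151)/747⌉ − ⌈(15·601+151)/747⌉ = ⌈9767/747⌉ − ⌈9166/747⌉ = 14 − 13 = 1
n=16: ⌈(17·601+151)/747⌉ − ⌈(16·601+151)/747⌉ = ⌈10368/747⌉ − ⌈9767/747⌉ = 14 − 14 = 0
n=17: ⌈(18·601+151)/747⌉ − ⌈(17·601+151)/747⌉ = ⌈10969/747⌉ − ⌈10368/747⌉ = 15 − 14 = 1
n=18: ⌈(19·601+151)/747⌉ − ⌈(18·601+151)/747⌉ = ⌈11570/747⌉ − ⌈10969/747⌉ = 16 − 15 = 1
n=19: ⌈(20·601+151)/747⌉ − ⌈(19·601+151)/747⌉ = ⌈12171/747⌉ − ⌈11570/747⌉ = 17 − 16 = 1
n=20: ⌈(21·601+151)/747⌉ − ⌈(20·601+151)/747⌉ = ⌈12772/747⌉ − ⌈12171/747⌉ = 18 − 17 = 1
n=21: ⌈(22·601+151)/747⌉ − ⌈(21·601+151)/747⌉ = ⌈13373/747⌉ − ⌈12772/747⌉ = 18 − 18 = 0
n=22: ⌈(23·601+151)/747⌉ − ⌈(22·601+151)/747⌉ = ⌈13974/747⌉ − ⌈13373/747⌉ = 19 − 18 = 1
n=23: ⌈(24·601+151)/747⌉ − ⌈(23·601+151)/747⌉ = ⌈14575/747⌉ − ⌈13974/747⌉ = 20 − 19 = 1
n=24: ⌈(25·601+151)/747⌉ − ⌈(24·601+151)/747⌉ = ⌈15176/747⌉ − ⌈14575/747⌉ = 21 − 20 = 1
n=25: ⌈(26·601+151)/747⌉ − ⌈(25·601+151)/747⌉ = ⌈15777/747⌉ − ⌈15176/747⌉ = 22 − 21 = 1
n=26: ⌈(27·601+151)/747⌉ − ⌈(26·601+151)/747⌉ = ⌈16378/747⌉ − ⌈15777/747⌉ = 22 − 22 = 0
n=27: ⌈(28·601+151)/747⌉ − ⌈(27·601+151)/747⌉ = ⌈16979/747⌉ − ⌈16378/747⌉ = 23 − 22 = 1
n=28: ⌈(29·601+151)/747⌉ − ⌈(28·601+151)/747⌉ = ⌈17580/747⌉ − ⌈16979/747⌉ = 24 − 23 = 1
n=29: ⌈(30·601+151)/747⌉ − ⌈(29·601+151)/747⌉ = ⌈18181/747⌉ − ⌈17580/747⌉ = 25 − 24 = 1
n=30: ⌈(31·601+151)/747⌉ − ⌈(30·601+151)/747⌉ = ⌈18782/747⌉ − ⌈18181/747⌉ = 26 − 25 = 1
n=31: ⌈(32·601+151)/747⌉ − ⌈(31·601+151)/747⌉ = ⌈19383/747⌉ − ⌈18782/747⌉ = 26 − 26 = 0
n=32: ⌈(33·601+151)/747⌉ − ⌈(32·601+151)/747⌉ = ⌈19984/747⌉ − ⌈19383/747⌉ = 27 − 26 = 1
n=33: ⌈(34·601+151)/747⌉ − ⌈(33·601+151)/747⌉ = ⌈20585/747⌉ − ⌈19984/747⌉ = 28 − 27 = 1
n=34: ⌈(35·601+151)/747⌉ − ⌈(34·601+151)/747⌉ = ⌈21186/747⌉ − ⌈20585/747⌉ = 29 − 28 = 1
n=35: ⌈(36·601+151)/747⌉ − ⌈(35·601+151)/747⌉ = ⌈21787/747⌉ − ⌈21186/747⌉ = 30 − 29 = 1
n=36: ⌈(37·601+151)/747⌉ − ⌈(36·601+151)/747⌉ = ⌈22388/747⌉ − ⌈21787/747⌉ = 30 − 30 = 0
n=37: ⌈(38·601+151)/747⌉ − ⌈(37·601+151)/747⌉ = ⌈22989/747⌉ − ⌈22388/747⌉ = 31 − 30 = 1
n=38: ⌈(39·601+151)/747⌉ − ⌈(38·601+151)/747⌉ = ⌈23590/747⌉ − ⌈22989/747⌉ = 32 − 31 = 1
n=39: ⌈(40·601+151)/747⌉ − ⌈(39·601+151)/747⌉ = ⌈24191/747⌉ − ⌈23590/747⌉ = 33 − 32 = 1
n=40: ⌈(41·601+151)/747⌉ − ⌈(40·601+151)/747⌉ = ⌈24792/747⌉ − ⌈24191/747⌉ = 34 − 33 = 1
n=41: ⌈(42·601+151)/747⌉ − ⌈(41·601+151)/747⌉ = ⌈25393/747⌉ − ⌈24792/747⌉ = 34 − 34 = 0
n=42: ⌈(43·601+151)/747⌉ − ⌈(42·601+151)/747⌉ = ⌈25994/747⌉ − ⌈25393/747⌉ = 35 − 34 = 1
n=43: ⌈(44·601+151)/747⌉ − ⌈(43·601+151)/747⌉ = ⌈26595/747⌉ − ⌈25994/747⌉ = 36 − 35 = 1
n=44: ⌈(45·601+151)/747⌉ − ⌈(44·601+151)/747⌉ = ⌈27196/747⌉ − ⌈26595/747⌉ = 37 − 36 = 1
n=45: ⌈(46·601+151)/747⌉ − ⌈(45·601+151)/747⌉ = ⌈27797/747⌉ − ⌈27196/747⌉ = 38 − 37 = 1
n=46: ⌈(47·601+151)/747⌉ − ⌈(46·601+151)/747⌉ = ⌈28398/747⌉ − ⌈27797/747⌉ = 39 − 38 = 1
n=47: ⌈(48·601+151)/747⌉ − ⌈(47·601+151)/747⌉ = ⌈28999/747⌉ − ⌈28398/747⌉ = 39 − 39 = 0
n=48: ⌈(49·601+151)/747⌉ − ⌈(48·601+151)/747⌉ = ⌈29600/747⌉ − ⌈28999/747⌉ = 40 − 39 = 1
n=49: ⌈(50·601+151)/747⌉ − ⌈(49·601+151)/747⌉ = ⌈30201/747⌉ − ⌈29600/747⌉ = 41 − 40 = 1
n=50: ⌈(51·601+151)/747⌉ − ⌈(50·601+151)/747⌉ = ⌈30802/747⌉ − ⌈30201/747⌉ = 42 − 41 = 1
n=51: ⌈(52·601+151)/747⌉ − ⌈(51·601+151)/747⌉ = ⌈31403/747⌉ − ⌈30802/747⌉ = 43 − 42 = 1
n=52: ⌈(53·601+151)/747⌉ − ⌈(52·601+151)/747⌉ = ⌈32004/747⌉ − ⌈31403/747⌉ = 43 − 43 = 0
n=53: ⌈(54·601+151)/747⌉ − ⌈(53·601+151)/747⌉ = ⌈32605/747⌉ − ⌈32004/747⌉ = 44 − 43 = 1
n=54: ⌈(55·601+151)/747⌉ − ⌈(54·601+151)/747⌉ = ⌈33206/747⌉ − ⌈32605/747⌉ = 45 − 44 = 1
n=55: ⌈(56·601+151)/747⌉ − ⌈(55·601+151)/747⌉ = ⌈33807/747⌉ − ⌈33206/747⌉ = 46 − 45 = 1
n=56: ⌈(57·601+151)/747⌉ − ⌈(56·601+151)/747⌉ = ⌈34408/747⌉ − ⌈33807/747⌉ = 47 − 46 = 1
n=57: ⌈(58·601+151)/747⌉ − ⌈(57·601+151)/747⌉ = ⌈35009/747⌉ − ⌈34408/747⌉ = 47 − 47 = 0
n=58: ⌈(59·601+151)/747⌉ − ⌈(58·601+151)/747⌉ = ⌈35610/747⌉ − ⌈35009/747⌉ = 48 − 47 = 1
n=59: ⌈(60·601+151)/747⌉ − ⌈(59·601+151)/747⌉ = ⌈36211/747⌉ − ⌈35610/747⌉ = 49 − 48 = 1
n=60: ⌈(61·601+151)/747⌉ − ⌈(60·601+151)/747⌉ = ⌈36812/747⌉ − ⌈36211/747⌉ = 50 − 49 = 1
n=61: ⌈(62·601+151)/747⌉ − ⌈(61·601+151)/747⌉ = ⌈37413/747⌉ − ⌈36812/747⌉ = 51 − 50 = 1
n=62: ⌈(63·601+151)/747⌉ − ⌈(62·601+151)/747⌉ = ⌈38014/747⌉ − ⌈37413/747⌉ = 51 − 51 = 0
n=63: ⌈(64·601+151)/747⌉ − ⌈(63·601+151)/747⌉ = ⌈38615/747⌉ − ⌈38014/747⌉ = 52 − 51 = 1
n=64: ⌈(65·601+151)/747⌉ − ⌈(64·601+151)/747⌉ = ⌈39216/747⌉ − ⌈38615/747⌉ = 53 − 52 = 1
n=65: ⌈(66·601+151)/747⌉ − ⌈(65·601+151)/747⌉ = ⌈39817/747⌉ − ⌈39216/747⌉ = 54 − 53 = 1
n=66: ⌈(67·601+151)/747⌉ − ⌈(66·601+151)/747⌉ = ⌈40418/747⌉ − ⌈39817/747⌉ = 55 − 54 = 1
n=67: ⌈(68·601+151)/747⌉ − ⌈(67·601+151)/747⌉ = ⌈41019/747⌉ − ⌈40418/747⌉ = 55 − 55 = 0
n=68: ⌈(69·601+151)/747⌉ − ⌈(68·601+151)/747⌉ = ⌈41620/747⌉ − ⌈41019/747⌉ = 56 − 55 = 1
n=69: ⌈(70·601+151)/747⌉ − ⌈(69·601+151)/747⌉ = ⌈42221/747⌉ − ⌈41620/747⌉ = 57 − 56 = 1
n=70: ⌈(71·601+151)/747⌉ − ⌈(70·601+151)/747⌉ = ⌈42822/747⌉ − ⌈42221/747⌉ = 58 − 57 = 1

10111101111011110111101111011110111101111011111011110111101111011110111
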